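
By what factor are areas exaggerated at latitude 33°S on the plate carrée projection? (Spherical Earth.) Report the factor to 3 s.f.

In the plate carrée (x = Rλ, y = Rφ), meridians are true-scale (h = 1) and parallels are stretched by k = sec φ.
Areal scale = h·k = 1 × sec φ; at 33°, h = 1.000, k = 1.192, so h·k = 1.192.

1.19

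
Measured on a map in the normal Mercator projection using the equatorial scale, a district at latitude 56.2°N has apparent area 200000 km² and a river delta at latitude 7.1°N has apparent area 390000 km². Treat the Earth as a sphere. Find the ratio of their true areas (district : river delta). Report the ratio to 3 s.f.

Mercator's areal exaggeration is sec²φ; hence true area = (apparent area) · cos²φ.
True area of district: 200000 × cos²(56.2°) = 200000 × 0.3095 = 61890 km².
True area of river delta: 390000 × cos²(7.1°) = 390000 × 0.9847 = 384000 km².
Ratio = 61890 / 384000 ≈ 0.161.

0.161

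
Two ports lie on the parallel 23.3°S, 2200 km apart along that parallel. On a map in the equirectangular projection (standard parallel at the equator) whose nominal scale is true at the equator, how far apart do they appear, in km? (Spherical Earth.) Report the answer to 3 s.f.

2400 km

For the equirectangular projection with φ₀ = 0 (plate carrée), h = 1 along meridians and k = sec φ along parallels.
Along the parallel, k = sec 23.3° = 1/0.9184 = 1.089.
Map distance = 2200 × 1.089 ≈ 2400 km.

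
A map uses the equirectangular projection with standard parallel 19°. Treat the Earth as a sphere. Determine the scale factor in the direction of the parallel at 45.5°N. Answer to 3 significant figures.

The equidistant cylindrical projection with φ₀ = 19° has h = 1 (meridians true) and k = cos φ₀ / cos φ along parallels.
k = cos 19° / cos 45.5° = 0.9455/0.7009 = 1.349.

1.35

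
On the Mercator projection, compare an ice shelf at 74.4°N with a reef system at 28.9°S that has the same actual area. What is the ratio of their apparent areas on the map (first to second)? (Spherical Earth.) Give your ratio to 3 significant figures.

10.6

On Mercator, area is exaggerated by sec²φ = 1/cos²φ.
At 74.4°: sec²(74.4°) = 1/0.2689² = 13.83.
At 28.9°: sec²(28.9°) = 1/0.8755² = 1.305.
Ratio = 13.83/1.305 = cos²(28.9°)/cos²(74.4°) ≈ 10.6.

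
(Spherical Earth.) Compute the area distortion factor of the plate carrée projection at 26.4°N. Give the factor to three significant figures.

In the plate carrée (x = Rλ, y = Rφ), meridians are true-scale (h = 1) and parallels are stretched by k = sec φ.
Areal scale = h·k = 1 × sec φ; at 26.4°, h = 1.000, k = 1.116, so h·k = 1.116.

1.12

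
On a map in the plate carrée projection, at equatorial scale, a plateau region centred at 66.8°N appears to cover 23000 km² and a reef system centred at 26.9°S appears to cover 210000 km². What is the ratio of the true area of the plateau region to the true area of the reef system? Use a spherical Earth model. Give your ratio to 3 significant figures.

Plate carrée has h = 1 and k = sec φ, giving areal scale sec φ; true area = (apparent area) · cos φ.
True area of plateau region: 23000 × cos(66.8°) = 23000 × 0.3939 = 9061 km².
True area of reef system: 210000 × cos(26.9°) = 210000 × 0.8918 = 187300 km².
Ratio = 9061 / 187300 ≈ 0.0484.

0.0484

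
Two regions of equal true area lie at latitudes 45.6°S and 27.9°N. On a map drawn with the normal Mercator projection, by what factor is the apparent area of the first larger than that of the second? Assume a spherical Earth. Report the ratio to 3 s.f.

Mercator is conformal with k = sec φ, so areal scale = k² = sec²φ.
At 45.6°: sec²(45.6°) = 1/0.6997² = 2.043.
At 27.9°: sec²(27.9°) = 1/0.8838² = 1.280.
Ratio = 2.043/1.280 = cos²(27.9°)/cos²(45.6°) ≈ 1.60.

1.60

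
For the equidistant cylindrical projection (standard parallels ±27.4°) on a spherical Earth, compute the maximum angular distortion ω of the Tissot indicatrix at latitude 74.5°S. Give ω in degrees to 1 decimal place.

65.0°

With standard parallel φ₀ = 27.4°, the equirectangular projection gives x = Rλ cos φ₀, y = Rφ, so h = 1 and k = cos 27.4° / cos φ.
At 74.5°: h = 1.000, k = 3.322; principal scales a = 3.322, b = 1.000.
sin(ω/2) = (a − b)/(a + b) = 2.322/4.322 = 0.5373, so ω = 2 arcsin(0.5373) ≈ 65.0°.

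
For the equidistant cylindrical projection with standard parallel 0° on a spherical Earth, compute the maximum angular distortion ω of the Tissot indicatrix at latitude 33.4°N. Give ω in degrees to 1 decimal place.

For the equirectangular projection with φ₀ = 0 (plate carrée), h = 1 along meridians and k = sec φ along parallels.
At 33.4°: h = 1.000, k = 1.198; principal scales a = 1.198, b = 1.000.
sin(ω/2) = (a − b)/(a + b) = 0.1978/2.198 = 0.09001, so ω = 2 arcsin(0.09001) ≈ 10.3°.

10.3°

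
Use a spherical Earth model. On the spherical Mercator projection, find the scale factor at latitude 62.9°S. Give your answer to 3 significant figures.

2.20

For Mercator, h = k = sec φ (a conformal cylindrical projection has a single point scale, 1/cos φ).
k = 1/cos 62.9° = 1/0.4555 = 2.195.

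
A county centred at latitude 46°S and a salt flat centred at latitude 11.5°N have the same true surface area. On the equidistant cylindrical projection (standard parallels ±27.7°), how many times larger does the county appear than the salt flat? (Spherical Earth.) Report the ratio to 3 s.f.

1.41

With standard parallel φ₀ = 27.7°, the equirectangular projection gives x = Rλ cos φ₀, y = Rφ, so h = 1 and k = cos 27.7° / cos φ.
Areal scale at 46°: h·k = 1.000 × 1.275 = 1.275.
Areal scale at 11.5°: h·k = 1.000 × 0.9035 = 0.9035.
Ratio = 1.275/0.9035 ≈ 1.41.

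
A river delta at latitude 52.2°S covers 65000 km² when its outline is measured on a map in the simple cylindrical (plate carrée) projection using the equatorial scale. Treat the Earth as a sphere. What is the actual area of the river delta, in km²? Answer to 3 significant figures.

Plate carrée maps x = Rλ, y = Rφ. The meridian scale is h = 1 and the parallel scale is k = 1/cos φ = sec φ.
Areal scale = h·k = 1 × sec φ; at 52.2°, h = 1.000, k = 1.632, so h·k = 1.632.
True area = apparent / (areal scale) = 65000 / 1.632 ≈ 39800 km².

39800 km²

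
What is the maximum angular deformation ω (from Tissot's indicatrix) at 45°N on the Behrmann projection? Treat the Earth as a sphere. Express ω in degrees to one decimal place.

23.1°

Behrmann is a cylindrical equal-area projection with standard parallels at ±30°. Cylindrical equal-area (φ₀ = 30°): h = cos φ / cos 30° along meridians, k = cos 30° / cos φ along parallels; h·k = 1.
At 45°: h = 0.8165, k = 1.225; principal scales a = 1.225, b = 0.8165.
sin(ω/2) = (a − b)/(a + b) = 0.4082/2.041 = 0.2000, so ω = 2 arcsin(0.2000) ≈ 23.1°.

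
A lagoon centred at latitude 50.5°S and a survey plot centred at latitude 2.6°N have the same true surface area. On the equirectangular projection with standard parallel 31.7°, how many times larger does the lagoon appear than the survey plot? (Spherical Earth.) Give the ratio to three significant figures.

The equidistant cylindrical projection with φ₀ = 31.7° has h = 1 (meridians true) and k = cos φ₀ / cos φ along parallels.
Areal scale at 50.5°: h·k = 1.000 × 1.338 = 1.338.
Areal scale at 2.6°: h·k = 1.000 × 0.8517 = 0.8517.
Ratio = 1.338/0.8517 ≈ 1.57.

1.57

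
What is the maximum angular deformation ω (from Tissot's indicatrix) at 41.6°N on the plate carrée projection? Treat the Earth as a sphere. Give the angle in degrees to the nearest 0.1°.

Plate carrée maps x = Rλ, y = Rφ. The meridian scale is h = 1 and the parallel scale is k = 1/cos φ = sec φ.
At 41.6°: h = 1.000, k = 1.337; principal scales a = 1.337, b = 1.000.
sin(ω/2) = (a − b)/(a + b) = 0.3373/2.337 = 0.1443, so ω = 2 arcsin(0.1443) ≈ 16.6°.

16.6°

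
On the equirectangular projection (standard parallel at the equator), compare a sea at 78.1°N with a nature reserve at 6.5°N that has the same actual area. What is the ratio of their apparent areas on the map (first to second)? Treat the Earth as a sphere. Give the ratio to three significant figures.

4.82

For the equirectangular projection with φ₀ = 0 (plate carrée), h = 1 along meridians and k = sec φ along parallels.
Areal scale at 78.1°: h·k = 1.000 × 4.850 = 4.850.
Areal scale at 6.5°: h·k = 1.000 × 1.006 = 1.006.
Ratio = 4.850/1.006 ≈ 4.82.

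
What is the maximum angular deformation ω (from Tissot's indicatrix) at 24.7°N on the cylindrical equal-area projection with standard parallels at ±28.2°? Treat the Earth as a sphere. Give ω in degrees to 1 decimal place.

Cylindrical equal-area (φ₀ = 28.2°): h = cos φ / cos 28.2° along meridians, k = cos 28.2° / cos φ along parallels; h·k = 1.
At 24.7°: h = 1.031, k = 0.9701; principal scales a = 1.031, b = 0.9701.
sin(ω/2) = (a − b)/(a + b) = 0.06081/2.001 = 0.03039, so ω = 2 arcsin(0.03039) ≈ 3.5°.

3.5°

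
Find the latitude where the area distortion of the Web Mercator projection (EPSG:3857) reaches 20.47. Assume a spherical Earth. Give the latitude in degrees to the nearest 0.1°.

77.2°

Mercator areal scale is sec²φ.
sec²φ = 20.47  ⇒  cos²φ = 0.04885  ⇒  cos φ = 0.2210.
φ = arccos(0.2210) ≈ 77.2°.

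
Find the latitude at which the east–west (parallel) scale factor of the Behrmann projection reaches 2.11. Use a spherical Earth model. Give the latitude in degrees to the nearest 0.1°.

The Behrmann projection is cylindrical equal-area with φ₀ = 30°. A cylindrical equal-area projection with standard parallel φ₀ has meridian scale h = cos φ / cos φ₀ and parallel scale k = cos φ₀ / cos φ (so areas are preserved, h·k = 1).
k = cos φ₀ / cos φ = 2.11  ⇒  cos φ = cos 30° / 2.11 = 0.4104.
φ = arccos(0.4104) ≈ 65.8°.

65.8°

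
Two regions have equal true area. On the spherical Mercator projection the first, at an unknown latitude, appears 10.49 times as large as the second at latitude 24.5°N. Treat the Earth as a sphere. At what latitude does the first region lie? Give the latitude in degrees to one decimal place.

On Mercator, (apparent₁)/(apparent₂) = sec²φ₁ / sec²φ₂ when true areas are equal.
cos²φ₂ / cos²φ₁ = 10.49  ⇒  cos φ₁ = cos 24.5° / √10.49 = 0.9100/3.239 = 0.2810.
φ₁ = arccos(0.2810) ≈ 73.7°.

73.7°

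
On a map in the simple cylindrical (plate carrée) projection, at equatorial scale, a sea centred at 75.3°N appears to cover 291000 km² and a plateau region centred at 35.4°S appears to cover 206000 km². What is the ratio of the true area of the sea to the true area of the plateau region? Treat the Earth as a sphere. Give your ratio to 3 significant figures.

Plate carrée has h = 1 and k = sec φ, giving areal scale sec φ; true area = (apparent area) · cos φ.
True area of sea: 291000 × cos(75.3°) = 291000 × 0.2538 = 73840 km².
True area of plateau region: 206000 × cos(35.4°) = 206000 × 0.8151 = 167900 km².
Ratio = 73840 / 167900 ≈ 0.440.

0.440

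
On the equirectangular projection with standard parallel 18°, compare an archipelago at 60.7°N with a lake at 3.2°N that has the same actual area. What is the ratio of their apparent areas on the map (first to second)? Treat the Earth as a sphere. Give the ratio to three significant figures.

2.04

With standard parallel φ₀ = 18°, the equirectangular projection gives x = Rλ cos φ₀, y = Rφ, so h = 1 and k = cos 18° / cos φ.
Areal scale at 60.7°: h·k = 1.000 × 1.943 = 1.943.
Areal scale at 3.2°: h·k = 1.000 × 0.9525 = 0.9525.
Ratio = 1.943/0.9525 ≈ 2.04.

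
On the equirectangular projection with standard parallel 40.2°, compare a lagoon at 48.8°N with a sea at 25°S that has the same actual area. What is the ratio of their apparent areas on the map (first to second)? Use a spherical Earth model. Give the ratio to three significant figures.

In the equirectangular projection with standard parallel φ₀ = 40.2° (x = Rλ cos φ₀, y = Rφ), meridians are true-scale (h = 1) and the parallel scale is k = cos φ₀ / cos φ.
Areal scale at 48.8°: h·k = 1.000 × 1.160 = 1.160.
Areal scale at 25°: h·k = 1.000 × 0.8428 = 0.8428.
Ratio = 1.160/0.8428 ≈ 1.38.

1.38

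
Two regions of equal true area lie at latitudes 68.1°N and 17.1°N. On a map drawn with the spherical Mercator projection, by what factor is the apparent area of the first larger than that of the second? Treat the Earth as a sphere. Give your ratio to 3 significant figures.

6.57

On Mercator, area is exaggerated by sec²φ = 1/cos²φ.
At 68.1°: sec²(68.1°) = 1/0.3730² = 7.188.
At 17.1°: sec²(17.1°) = 1/0.9558² = 1.095.
Ratio = 7.188/1.095 = cos²(17.1°)/cos²(68.1°) ≈ 6.57.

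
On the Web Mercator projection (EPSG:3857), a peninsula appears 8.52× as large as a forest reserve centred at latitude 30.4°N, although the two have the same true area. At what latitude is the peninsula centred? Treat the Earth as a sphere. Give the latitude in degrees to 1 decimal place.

72.8°

For equal true areas on Mercator, apparent areas scale as sec²φ, so the ratio is cos²φ₂ / cos²φ₁.
cos²φ₂ / cos²φ₁ = 8.52  ⇒  cos φ₁ = cos 30.4° / √8.52 = 0.8625/2.919 = 0.2955.
φ₁ = arccos(0.2955) ≈ 72.8°.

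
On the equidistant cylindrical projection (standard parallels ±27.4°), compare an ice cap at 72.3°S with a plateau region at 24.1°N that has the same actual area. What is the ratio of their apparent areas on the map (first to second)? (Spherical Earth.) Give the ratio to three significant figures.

The equidistant cylindrical projection with φ₀ = 27.4° has h = 1 (meridians true) and k = cos φ₀ / cos φ along parallels.
Areal scale at 72.3°: h·k = 1.000 × 2.920 = 2.920.
Areal scale at 24.1°: h·k = 1.000 × 0.9726 = 0.9726.
Ratio = 2.920/0.9726 ≈ 3.00.

3.00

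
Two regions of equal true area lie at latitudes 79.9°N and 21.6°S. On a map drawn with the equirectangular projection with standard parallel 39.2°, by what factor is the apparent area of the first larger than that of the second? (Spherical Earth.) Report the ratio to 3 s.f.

5.30

The equidistant cylindrical projection with φ₀ = 39.2° has h = 1 (meridians true) and k = cos φ₀ / cos φ along parallels.
Areal scale at 79.9°: h·k = 1.000 × 4.419 = 4.419.
Areal scale at 21.6°: h·k = 1.000 × 0.8335 = 0.8335.
Ratio = 4.419/0.8335 ≈ 5.30.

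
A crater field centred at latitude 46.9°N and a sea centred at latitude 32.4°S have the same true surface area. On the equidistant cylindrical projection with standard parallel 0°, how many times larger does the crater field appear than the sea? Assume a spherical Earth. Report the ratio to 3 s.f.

Plate carrée maps x = Rλ, y = Rφ. The meridian scale is h = 1 and the parallel scale is k = 1/cos φ = sec φ.
Areal scale at 46.9°: h·k = 1.000 × 1.464 = 1.464.
Areal scale at 32.4°: h·k = 1.000 × 1.184 = 1.184.
Ratio = 1.464/1.184 ≈ 1.24.

1.24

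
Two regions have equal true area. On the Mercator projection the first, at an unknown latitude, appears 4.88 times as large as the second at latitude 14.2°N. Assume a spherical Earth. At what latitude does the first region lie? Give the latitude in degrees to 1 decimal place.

64.0°

On Mercator, (apparent₁)/(apparent₂) = sec²φ₁ / sec²φ₂ when true areas are equal.
cos²φ₂ / cos²φ₁ = 4.88  ⇒  cos φ₁ = cos 14.2° / √4.88 = 0.9694/2.209 = 0.4388.
φ₁ = arccos(0.4388) ≈ 64.0°.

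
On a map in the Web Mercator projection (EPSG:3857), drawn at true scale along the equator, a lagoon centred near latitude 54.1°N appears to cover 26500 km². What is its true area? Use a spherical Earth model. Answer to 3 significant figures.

Mercator is conformal, so the point scale is isotropic: h = k = sec φ = 1/cos φ.
Areal scale = k² = sec²φ = 1/cos²(54.1°) = 1/0.5864² = 2.908.
True area = apparent / (areal scale) = 26500 / 2.908 ≈ 9110 km².

9110 km²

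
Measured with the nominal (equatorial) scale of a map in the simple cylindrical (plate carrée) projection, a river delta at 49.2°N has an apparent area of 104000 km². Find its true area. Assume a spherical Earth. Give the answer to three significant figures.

In the plate carrée (x = Rλ, y = Rφ), meridians are true-scale (h = 1) and parallels are stretched by k = sec φ.
Areal scale = h·k = 1 × sec φ; at 49.2°, h = 1.000, k = 1.530, so h·k = 1.530.
True area = apparent / (areal scale) = 104000 / 1.530 ≈ 68000 km².

68000 km²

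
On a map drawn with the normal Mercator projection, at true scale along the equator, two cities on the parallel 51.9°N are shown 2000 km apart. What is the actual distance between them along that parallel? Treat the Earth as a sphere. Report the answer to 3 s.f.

The Mercator projection is conformal; its linear scale factor is the same in every direction and equals sec φ = 1/cos φ.
Along the parallel at 51.9°, map distances are exaggerated by k = sec 51.9° = 1.621.
True distance = 2000 / 1.621 = 2000 × cos 51.9° ≈ 1230 km.

1230 km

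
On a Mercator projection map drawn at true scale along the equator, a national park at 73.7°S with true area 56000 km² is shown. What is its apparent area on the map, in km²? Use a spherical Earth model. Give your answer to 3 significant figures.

711000 km²

Mercator is conformal, so the point scale is isotropic: h = k = sec φ = 1/cos φ.
Areal scale = k² = sec²φ = 1/cos²(73.7°) = 1/0.2807² = 12.69.
Apparent area = 56000 × 12.69 ≈ 711000 km².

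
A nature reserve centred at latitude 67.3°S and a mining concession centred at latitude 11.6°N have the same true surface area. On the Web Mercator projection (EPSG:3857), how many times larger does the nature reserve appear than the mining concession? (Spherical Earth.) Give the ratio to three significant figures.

6.44

Mercator areal scale is sec²φ.
At 67.3°: sec²(67.3°) = 1/0.3859² = 6.715.
At 11.6°: sec²(11.6°) = 1/0.9796² = 1.042.
Ratio = 6.715/1.042 = cos²(11.6°)/cos²(67.3°) ≈ 6.44.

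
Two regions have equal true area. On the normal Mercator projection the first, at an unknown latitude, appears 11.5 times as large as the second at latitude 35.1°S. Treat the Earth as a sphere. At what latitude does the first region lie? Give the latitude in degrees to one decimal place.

76.0°

Mercator areal scale is sec²φ, so apparent-area ratio = sec²φ₁ / sec²φ₂ = cos²φ₂ / cos²φ₁.
cos²φ₂ / cos²φ₁ = 11.5  ⇒  cos φ₁ = cos 35.1° / √11.5 = 0.8181/3.391 = 0.2413.
φ₁ = arccos(0.2413) ≈ 76.0°.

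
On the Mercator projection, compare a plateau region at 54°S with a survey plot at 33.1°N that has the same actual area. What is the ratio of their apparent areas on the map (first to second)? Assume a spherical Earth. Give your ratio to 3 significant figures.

2.03

Mercator is conformal with k = sec φ, so areal scale = k² = sec²φ.
At 54°: sec²(54°) = 1/0.5878² = 2.894.
At 33.1°: sec²(33.1°) = 1/0.8377² = 1.425.
Ratio = 2.894/1.425 = cos²(33.1°)/cos²(54°) ≈ 2.03.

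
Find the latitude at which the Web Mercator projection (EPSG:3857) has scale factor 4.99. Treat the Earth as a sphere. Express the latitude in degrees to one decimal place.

Mercator scale is k = sec φ = 1/cos φ.
1/cos φ = 4.99  ⇒  cos φ = 0.2004  ⇒  φ = arccos(0.2004) ≈ 78.4°.

78.4°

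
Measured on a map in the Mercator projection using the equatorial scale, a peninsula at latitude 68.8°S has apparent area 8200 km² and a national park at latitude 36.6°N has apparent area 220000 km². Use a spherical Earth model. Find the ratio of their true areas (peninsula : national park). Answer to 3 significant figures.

0.00756

Mercator's areal exaggeration is sec²φ; hence true area = (apparent area) · cos²φ.
True area of peninsula: 8200 × cos²(68.8°) = 8200 × 0.1308 = 1072 km².
True area of national park: 220000 × cos²(36.6°) = 220000 × 0.6445 = 141800 km².
Ratio = 1072 / 141800 ≈ 0.00756.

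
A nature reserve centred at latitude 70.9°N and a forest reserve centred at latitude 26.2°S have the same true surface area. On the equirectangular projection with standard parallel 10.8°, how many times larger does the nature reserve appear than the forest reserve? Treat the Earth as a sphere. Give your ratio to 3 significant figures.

The equidistant cylindrical projection with φ₀ = 10.8° has h = 1 (meridians true) and k = cos φ₀ / cos φ along parallels.
Areal scale at 70.9°: h·k = 1.000 × 3.002 = 3.002.
Areal scale at 26.2°: h·k = 1.000 × 1.095 = 1.095.
Ratio = 3.002/1.095 ≈ 2.74.

2.74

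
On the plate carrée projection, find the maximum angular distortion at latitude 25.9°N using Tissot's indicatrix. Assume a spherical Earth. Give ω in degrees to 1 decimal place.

Plate carrée maps x = Rλ, y = Rφ. The meridian scale is h = 1 and the parallel scale is k = 1/cos φ = sec φ.
At 25.9°: h = 1.000, k = 1.112; principal scales a = 1.112, b = 1.000.
sin(ω/2) = (a − b)/(a + b) = 0.1117/2.112 = 0.05288, so ω = 2 arcsin(0.05288) ≈ 6.1°.

6.1°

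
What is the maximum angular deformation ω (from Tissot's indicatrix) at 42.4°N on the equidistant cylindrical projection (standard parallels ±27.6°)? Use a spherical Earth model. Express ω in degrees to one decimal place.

10.4°

The equidistant cylindrical projection with φ₀ = 27.6° has h = 1 (meridians true) and k = cos φ₀ / cos φ along parallels.
At 42.4°: h = 1.000, k = 1.200; principal scales a = 1.200, b = 1.000.
sin(ω/2) = (a − b)/(a + b) = 0.2001/2.200 = 0.09094, so ω = 2 arcsin(0.09094) ≈ 10.4°.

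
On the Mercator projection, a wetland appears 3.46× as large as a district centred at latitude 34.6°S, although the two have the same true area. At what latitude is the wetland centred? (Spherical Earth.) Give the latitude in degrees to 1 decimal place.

On Mercator, (apparent₁)/(apparent₂) = sec²φ₁ / sec²φ₂ when true areas are equal.
cos²φ₂ / cos²φ₁ = 3.46  ⇒  cos φ₁ = cos 34.6° / √3.46 = 0.8231/1.860 = 0.4425.
φ₁ = arccos(0.4425) ≈ 63.7°.

63.7°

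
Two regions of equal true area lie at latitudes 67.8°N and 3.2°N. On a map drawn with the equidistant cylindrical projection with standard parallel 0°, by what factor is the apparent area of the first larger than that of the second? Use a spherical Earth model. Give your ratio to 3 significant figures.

2.64

Plate carrée maps x = Rλ, y = Rφ. The meridian scale is h = 1 and the parallel scale is k = 1/cos φ = sec φ.
Areal scale at 67.8°: h·k = 1.000 × 2.647 = 2.647.
Areal scale at 3.2°: h·k = 1.000 × 1.002 = 1.002.
Ratio = 2.647/1.002 ≈ 2.64.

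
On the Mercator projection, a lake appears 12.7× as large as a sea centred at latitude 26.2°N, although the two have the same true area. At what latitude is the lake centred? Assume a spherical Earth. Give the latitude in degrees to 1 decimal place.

For equal true areas on Mercator, apparent areas scale as sec²φ, so the ratio is cos²φ₂ / cos²φ₁.
cos²φ₂ / cos²φ₁ = 12.7  ⇒  cos φ₁ = cos 26.2° / √12.7 = 0.8973/3.564 = 0.2518.
φ₁ = arccos(0.2518) ≈ 75.4°.

75.4°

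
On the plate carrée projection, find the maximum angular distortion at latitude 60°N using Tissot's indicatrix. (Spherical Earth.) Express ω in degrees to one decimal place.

38.9°

Plate carrée maps x = Rλ, y = Rφ. The meridian scale is h = 1 and the parallel scale is k = 1/cos φ = sec φ.
At 60°: h = 1.000, k = 2.000; principal scales a = 2.000, b = 1.000.
sin(ω/2) = (a − b)/(a + b) = 1.0000/3.000 = 0.3333, so ω = 2 arcsin(0.3333) ≈ 38.9°.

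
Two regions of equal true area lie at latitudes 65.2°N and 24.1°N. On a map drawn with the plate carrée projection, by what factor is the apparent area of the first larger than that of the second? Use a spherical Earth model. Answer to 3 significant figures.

In the plate carrée (x = Rλ, y = Rφ), meridians are true-scale (h = 1) and parallels are stretched by k = sec φ.
Areal scale at 65.2°: h·k = 1.000 × 2.384 = 2.384.
Areal scale at 24.1°: h·k = 1.000 × 1.095 = 1.095.
Ratio = 2.384/1.095 ≈ 2.18.

2.18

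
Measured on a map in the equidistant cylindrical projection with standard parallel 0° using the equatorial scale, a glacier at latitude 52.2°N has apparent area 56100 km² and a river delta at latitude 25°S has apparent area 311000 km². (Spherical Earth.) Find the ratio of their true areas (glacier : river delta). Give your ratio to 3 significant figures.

Plate carrée has h = 1 and k = sec φ, giving areal scale sec φ; true area = (apparent area) · cos φ.
True area of glacier: 56100 × cos(52.2°) = 56100 × 0.6129 = 34380 km².
True area of river delta: 311000 × cos(25°) = 311000 × 0.9063 = 281900 km².
Ratio = 34380 / 281900 ≈ 0.122.

0.122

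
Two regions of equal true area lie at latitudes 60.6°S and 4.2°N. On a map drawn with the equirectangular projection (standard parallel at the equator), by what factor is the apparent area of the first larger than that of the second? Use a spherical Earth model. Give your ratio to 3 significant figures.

For the equirectangular projection with φ₀ = 0 (plate carrée), h = 1 along meridians and k = sec φ along parallels.
Areal scale at 60.6°: h·k = 1.000 × 2.037 = 2.037.
Areal scale at 4.2°: h·k = 1.000 × 1.003 = 1.003.
Ratio = 2.037/1.003 ≈ 2.03.

2.03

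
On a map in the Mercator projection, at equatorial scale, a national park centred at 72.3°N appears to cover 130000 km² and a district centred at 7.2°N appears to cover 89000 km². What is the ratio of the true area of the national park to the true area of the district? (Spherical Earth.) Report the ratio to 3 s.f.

0.137

Mercator's areal exaggeration is sec²φ; hence true area = (apparent area) · cos²φ.
True area of national park: 130000 × cos²(72.3°) = 130000 × 0.09244 = 12020 km².
True area of district: 89000 × cos²(7.2°) = 89000 × 0.9843 = 87600 km².
Ratio = 12020 / 87600 ≈ 0.137.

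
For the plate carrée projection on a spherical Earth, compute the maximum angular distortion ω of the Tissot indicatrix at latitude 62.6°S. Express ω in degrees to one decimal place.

43.4°

Plate carrée maps x = Rλ, y = Rφ. The meridian scale is h = 1 and the parallel scale is k = 1/cos φ = sec φ.
At 62.6°: h = 1.000, k = 2.173; principal scales a = 2.173, b = 1.000.
sin(ω/2) = (a − b)/(a + b) = 1.173/3.173 = 0.3697, so ω = 2 arcsin(0.3697) ≈ 43.4°.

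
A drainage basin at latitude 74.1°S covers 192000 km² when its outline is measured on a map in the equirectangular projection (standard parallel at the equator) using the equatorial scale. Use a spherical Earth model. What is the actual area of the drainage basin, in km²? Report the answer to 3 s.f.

Plate carrée maps x = Rλ, y = Rφ. The meridian scale is h = 1 and the parallel scale is k = 1/cos φ = sec φ.
Areal scale = h·k = 1 × sec φ; at 74.1°, h = 1.000, k = 3.650, so h·k = 3.650.
True area = apparent / (areal scale) = 192000 / 3.650 ≈ 52600 km².

52600 km²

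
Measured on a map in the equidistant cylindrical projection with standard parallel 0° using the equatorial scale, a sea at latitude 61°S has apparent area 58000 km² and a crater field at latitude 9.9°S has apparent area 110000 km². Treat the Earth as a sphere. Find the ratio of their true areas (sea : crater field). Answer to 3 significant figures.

On the plate carrée, areal scale = h·k = 1 × sec φ, so true area = apparent × cos φ.
True area of sea: 58000 × cos(61°) = 58000 × 0.4848 = 28120 km².
True area of crater field: 110000 × cos(9.9°) = 110000 × 0.9851 = 108400 km².
Ratio = 28120 / 108400 ≈ 0.259.

0.259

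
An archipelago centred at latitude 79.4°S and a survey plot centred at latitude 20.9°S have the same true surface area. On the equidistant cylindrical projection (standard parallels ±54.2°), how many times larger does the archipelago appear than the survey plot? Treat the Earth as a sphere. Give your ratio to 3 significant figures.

5.08

In the equirectangular projection with standard parallel φ₀ = 54.2° (x = Rλ cos φ₀, y = Rφ), meridians are true-scale (h = 1) and the parallel scale is k = cos φ₀ / cos φ.
Areal scale at 79.4°: h·k = 1.000 × 3.180 = 3.180.
Areal scale at 20.9°: h·k = 1.000 × 0.6262 = 0.6262.
Ratio = 3.180/0.6262 ≈ 5.08.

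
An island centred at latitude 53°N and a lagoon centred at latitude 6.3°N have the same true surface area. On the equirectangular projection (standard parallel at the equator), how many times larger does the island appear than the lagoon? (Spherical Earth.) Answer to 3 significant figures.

For the equirectangular projection with φ₀ = 0 (plate carrée), h = 1 along meridians and k = sec φ along parallels.
Areal scale at 53°: h·k = 1.000 × 1.662 = 1.662.
Areal scale at 6.3°: h·k = 1.000 × 1.006 = 1.006.
Ratio = 1.662/1.006 ≈ 1.65.

1.65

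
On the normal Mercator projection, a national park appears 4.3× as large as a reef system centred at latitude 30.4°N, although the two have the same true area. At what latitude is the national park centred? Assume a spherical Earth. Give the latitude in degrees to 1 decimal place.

65.4°

On Mercator, (apparent₁)/(apparent₂) = sec²φ₁ / sec²φ₂ when true areas are equal.
cos²φ₂ / cos²φ₁ = 4.3  ⇒  cos φ₁ = cos 30.4° / √4.3 = 0.8625/2.074 = 0.4159.
φ₁ = arccos(0.4159) ≈ 65.4°.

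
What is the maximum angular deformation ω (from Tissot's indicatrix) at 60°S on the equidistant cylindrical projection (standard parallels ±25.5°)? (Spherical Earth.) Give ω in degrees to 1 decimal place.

In the equirectangular projection with standard parallel φ₀ = 25.5° (x = Rλ cos φ₀, y = Rφ), meridians are true-scale (h = 1) and the parallel scale is k = cos φ₀ / cos φ.
At 60°: h = 1.000, k = 1.805; principal scales a = 1.805, b = 1.000.
sin(ω/2) = (a − b)/(a + b) = 0.8052/2.805 = 0.2870, so ω = 2 arcsin(0.2870) ≈ 33.4°.

33.4°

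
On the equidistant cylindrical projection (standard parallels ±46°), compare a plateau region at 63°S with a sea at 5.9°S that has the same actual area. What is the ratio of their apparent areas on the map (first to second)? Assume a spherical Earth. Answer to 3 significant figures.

In the equirectangular projection with standard parallel φ₀ = 46° (x = Rλ cos φ₀, y = Rφ), meridians are true-scale (h = 1) and the parallel scale is k = cos φ₀ / cos φ.
Areal scale at 63°: h·k = 1.000 × 1.530 = 1.530.
Areal scale at 5.9°: h·k = 1.000 × 0.6984 = 0.6984.
Ratio = 1.530/0.6984 ≈ 2.19.

2.19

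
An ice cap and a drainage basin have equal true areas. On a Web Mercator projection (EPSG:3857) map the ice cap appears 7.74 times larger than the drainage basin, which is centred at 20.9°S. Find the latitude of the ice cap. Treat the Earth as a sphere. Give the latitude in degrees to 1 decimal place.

For equal true areas on Mercator, apparent areas scale as sec²φ, so the ratio is cos²φ₂ / cos²φ₁.
cos²φ₂ / cos²φ₁ = 7.74  ⇒  cos φ₁ = cos 20.9° / √7.74 = 0.9342/2.782 = 0.3358.
φ₁ = arccos(0.3358) ≈ 70.4°.

70.4°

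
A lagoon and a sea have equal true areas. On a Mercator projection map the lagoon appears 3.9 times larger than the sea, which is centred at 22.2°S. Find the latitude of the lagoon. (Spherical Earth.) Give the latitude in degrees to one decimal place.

Mercator areal scale is sec²φ, so apparent-area ratio = sec²φ₁ / sec²φ₂ = cos²φ₂ / cos²φ₁.
cos²φ₂ / cos²φ₁ = 3.9  ⇒  cos φ₁ = cos 22.2° / √3.9 = 0.9259/1.975 = 0.4688.
φ₁ = arccos(0.4688) ≈ 62.0°.

62.0°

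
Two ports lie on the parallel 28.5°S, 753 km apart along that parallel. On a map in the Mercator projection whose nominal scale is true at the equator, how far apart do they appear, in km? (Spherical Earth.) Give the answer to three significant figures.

Mercator is conformal, so the point scale is isotropic: h = k = sec φ = 1/cos φ.
Along the parallel, k = sec 28.5° = 1/0.8788 = 1.138.
Map distance = 753 × 1.138 ≈ 857 km.

857 km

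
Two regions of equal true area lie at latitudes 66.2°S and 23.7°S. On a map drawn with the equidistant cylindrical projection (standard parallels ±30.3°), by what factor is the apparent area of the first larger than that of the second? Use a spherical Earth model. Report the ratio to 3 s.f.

With standard parallel φ₀ = 30.3°, the equirectangular projection gives x = Rλ cos φ₀, y = Rφ, so h = 1 and k = cos 30.3° / cos φ.
Areal scale at 66.2°: h·k = 1.000 × 2.140 = 2.140.
Areal scale at 23.7°: h·k = 1.000 × 0.9429 = 0.9429.
Ratio = 2.140/0.9429 ≈ 2.27.

2.27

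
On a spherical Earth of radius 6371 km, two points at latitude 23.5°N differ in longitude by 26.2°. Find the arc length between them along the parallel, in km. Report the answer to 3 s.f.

2670 km

Arc length along a parallel = R cos φ · Δλ (with Δλ in radians).
= 6371 × cos 23.5° × (26.2° × π/180) = 6371 × 0.9171 × 0.4573 ≈ 2670 km.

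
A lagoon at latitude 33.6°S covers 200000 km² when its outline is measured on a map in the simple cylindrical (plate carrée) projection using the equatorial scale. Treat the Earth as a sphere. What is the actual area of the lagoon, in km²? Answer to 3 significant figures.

167000 km²

For the equirectangular projection with φ₀ = 0 (plate carrée), h = 1 along meridians and k = sec φ along parallels.
Areal scale = h·k = 1 × sec φ; at 33.6°, h = 1.000, k = 1.201, so h·k = 1.201.
True area = apparent / (areal scale) = 200000 / 1.201 ≈ 167000 km².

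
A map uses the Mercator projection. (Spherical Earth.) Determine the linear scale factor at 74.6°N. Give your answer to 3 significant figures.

3.77

Mercator is conformal, so the point scale is isotropic: h = k = sec φ = 1/cos φ.
k = 1/cos 74.6° = 1/0.2656 = 3.766.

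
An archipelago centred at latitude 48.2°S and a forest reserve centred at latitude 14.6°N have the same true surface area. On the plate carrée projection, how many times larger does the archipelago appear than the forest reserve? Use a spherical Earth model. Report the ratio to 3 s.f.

1.45

Plate carrée maps x = Rλ, y = Rφ. The meridian scale is h = 1 and the parallel scale is k = 1/cos φ = sec φ.
Areal scale at 48.2°: h·k = 1.000 × 1.500 = 1.500.
Areal scale at 14.6°: h·k = 1.000 × 1.033 = 1.033.
Ratio = 1.500/1.033 ≈ 1.45.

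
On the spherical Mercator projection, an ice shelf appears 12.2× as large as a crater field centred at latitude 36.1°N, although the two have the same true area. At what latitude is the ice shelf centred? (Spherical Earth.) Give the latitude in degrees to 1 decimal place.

76.6°

For equal true areas on Mercator, apparent areas scale as sec²φ, so the ratio is cos²φ₂ / cos²φ₁.
cos²φ₂ / cos²φ₁ = 12.2  ⇒  cos φ₁ = cos 36.1° / √12.2 = 0.8080/3.493 = 0.2313.
φ₁ = arccos(0.2313) ≈ 76.6°.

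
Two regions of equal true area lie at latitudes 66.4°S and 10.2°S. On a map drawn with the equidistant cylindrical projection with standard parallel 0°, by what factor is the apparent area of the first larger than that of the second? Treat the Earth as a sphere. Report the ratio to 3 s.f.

For the equirectangular projection with φ₀ = 0 (plate carrée), h = 1 along meridians and k = sec φ along parallels.
Areal scale at 66.4°: h·k = 1.000 × 2.498 = 2.498.
Areal scale at 10.2°: h·k = 1.000 × 1.016 = 1.016.
Ratio = 2.498/1.016 ≈ 2.46.

2.46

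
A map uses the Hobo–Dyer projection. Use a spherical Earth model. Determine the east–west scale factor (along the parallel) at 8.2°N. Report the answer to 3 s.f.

Hobo–Dyer is a cylindrical equal-area projection with standard parallels at ±37.5°. For cylindrical equal-area with standard parallel φ₀, h = cos φ / cos φ₀ and k = cos φ₀ / cos φ, so h·k = 1.
k = cos 37.5° / cos 8.2° = 0.7934/0.9898 = 0.8015.

0.802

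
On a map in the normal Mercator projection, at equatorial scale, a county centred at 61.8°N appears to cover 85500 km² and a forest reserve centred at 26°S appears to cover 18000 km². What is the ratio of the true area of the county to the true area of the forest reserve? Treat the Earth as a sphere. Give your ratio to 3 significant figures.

On Mercator the areal scale is sec²φ, so true area = apparent × cos²φ.
True area of county: 85500 × cos²(61.8°) = 85500 × 0.2233 = 19090 km².
True area of forest reserve: 18000 × cos²(26°) = 18000 × 0.8078 = 14540 km².
Ratio = 19090 / 14540 ≈ 1.31.

1.31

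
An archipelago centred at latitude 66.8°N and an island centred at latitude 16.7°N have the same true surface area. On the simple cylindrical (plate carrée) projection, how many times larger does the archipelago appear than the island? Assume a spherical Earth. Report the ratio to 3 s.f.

2.43

In the plate carrée (x = Rλ, y = Rφ), meridians are true-scale (h = 1) and parallels are stretched by k = sec φ.
Areal scale at 66.8°: h·k = 1.000 × 2.538 = 2.538.
Areal scale at 16.7°: h·k = 1.000 × 1.044 = 1.044.
Ratio = 2.538/1.044 ≈ 2.43.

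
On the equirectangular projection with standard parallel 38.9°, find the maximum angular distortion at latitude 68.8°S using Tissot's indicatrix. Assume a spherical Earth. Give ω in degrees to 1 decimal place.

42.9°

With standard parallel φ₀ = 38.9°, the equirectangular projection gives x = Rλ cos φ₀, y = Rφ, so h = 1 and k = cos 38.9° / cos φ.
At 68.8°: h = 1.000, k = 2.152; principal scales a = 2.152, b = 1.000.
sin(ω/2) = (a − b)/(a + b) = 1.152/3.152 = 0.3655, so ω = 2 arcsin(0.3655) ≈ 42.9°.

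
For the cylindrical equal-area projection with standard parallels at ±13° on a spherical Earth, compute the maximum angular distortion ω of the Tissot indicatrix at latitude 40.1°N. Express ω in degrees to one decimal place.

27.5°

For cylindrical equal-area with standard parallel φ₀, h = cos φ / cos φ₀ and k = cos φ₀ / cos φ, so h·k = 1.
At 40.1°: h = 0.7850, k = 1.274; principal scales a = 1.274, b = 0.7850.
sin(ω/2) = (a − b)/(a + b) = 0.4888/2.059 = 0.2374, so ω = 2 arcsin(0.2374) ≈ 27.5°.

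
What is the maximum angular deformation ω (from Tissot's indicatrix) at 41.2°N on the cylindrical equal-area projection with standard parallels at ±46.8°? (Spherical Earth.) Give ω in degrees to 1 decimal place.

10.8°

Cylindrical equal-area (φ₀ = 46.8°): h = cos φ / cos 46.8° along meridians, k = cos 46.8° / cos φ along parallels; h·k = 1.
At 41.2°: h = 1.099, k = 0.9098; principal scales a = 1.099, b = 0.9098.
sin(ω/2) = (a − b)/(a + b) = 0.1893/2.009 = 0.09425, so ω = 2 arcsin(0.09425) ≈ 10.8°.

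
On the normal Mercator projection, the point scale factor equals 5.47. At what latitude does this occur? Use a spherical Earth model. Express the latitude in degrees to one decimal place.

Mercator scale is k = sec φ = 1/cos φ.
1/cos φ = 5.47  ⇒  cos φ = 0.1828  ⇒  φ = arccos(0.1828) ≈ 79.5°.

79.5°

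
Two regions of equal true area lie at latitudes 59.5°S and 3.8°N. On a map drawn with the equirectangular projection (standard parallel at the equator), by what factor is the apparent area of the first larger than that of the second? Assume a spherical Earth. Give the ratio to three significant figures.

Plate carrée maps x = Rλ, y = Rφ. The meridian scale is h = 1 and the parallel scale is k = 1/cos φ = sec φ.
Areal scale at 59.5°: h·k = 1.000 × 1.970 = 1.970.
Areal scale at 3.8°: h·k = 1.000 × 1.002 = 1.002.
Ratio = 1.970/1.002 ≈ 1.97.

1.97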